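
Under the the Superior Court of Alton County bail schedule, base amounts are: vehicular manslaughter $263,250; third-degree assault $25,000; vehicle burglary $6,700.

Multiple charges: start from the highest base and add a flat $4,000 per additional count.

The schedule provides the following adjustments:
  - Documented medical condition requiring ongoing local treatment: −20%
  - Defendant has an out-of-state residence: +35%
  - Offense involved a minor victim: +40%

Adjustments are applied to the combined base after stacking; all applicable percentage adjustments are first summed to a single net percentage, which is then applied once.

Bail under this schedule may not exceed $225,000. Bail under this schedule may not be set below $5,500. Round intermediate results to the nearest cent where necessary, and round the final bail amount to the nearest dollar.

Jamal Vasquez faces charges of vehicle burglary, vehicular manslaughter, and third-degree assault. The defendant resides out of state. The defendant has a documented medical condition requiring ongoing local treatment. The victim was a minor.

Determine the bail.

$225,000

Base amounts from the schedule: vehicle burglary $6,700; vehicular manslaughter $263,250; third-degree assault $25,000.
Stacking rule: highest base plus $4,000 per additional charge. Highest is vehicular manslaughter at $263,250; 2 additional charges → +$8,000. Combined base = $271,250.
Net percentage adjustment: −20% +35% +40% = +55%. $271,250 × 1.55 = $420,437.50.
Result $420,437.50 exceeds the maximum of $225,000; bail is capped at $225,000.
$225,000 is at or above the $5,500 minimum.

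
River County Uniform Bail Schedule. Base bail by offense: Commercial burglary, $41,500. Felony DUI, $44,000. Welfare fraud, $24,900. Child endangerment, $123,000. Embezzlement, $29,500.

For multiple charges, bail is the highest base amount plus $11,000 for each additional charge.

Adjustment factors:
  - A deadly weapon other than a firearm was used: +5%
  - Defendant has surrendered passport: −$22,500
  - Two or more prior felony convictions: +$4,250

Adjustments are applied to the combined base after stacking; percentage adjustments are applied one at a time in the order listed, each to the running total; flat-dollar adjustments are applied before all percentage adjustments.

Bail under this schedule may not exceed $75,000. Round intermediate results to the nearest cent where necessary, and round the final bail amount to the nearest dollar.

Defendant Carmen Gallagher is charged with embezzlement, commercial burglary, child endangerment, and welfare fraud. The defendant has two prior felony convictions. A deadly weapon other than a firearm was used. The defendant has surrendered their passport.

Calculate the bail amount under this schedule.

$75,000

Base amounts from the schedule: embezzlement $29,500; commercial burglary $41,500; child endangerment $123,000; welfare fraud $24,900.
Stacking rule: highest base plus $11,000 per additional charge. Highest is child endangerment at $123,000; 3 additional charges → +$33,000. Combined base = $156,000.
Defendant has surrendered passport (−$22,500 flat): $156,000 − $22,500 = $133,500.
Two or more prior felony convictions (+$4,250 flat): $133,500 + $4,250 = $137,750.
A deadly weapon other than a firearm was used (+5%): $137,750 × 1.05 = $144,637.50.
Result $144,637.50 exceeds the maximum of $75,000; bail is capped at $75,000.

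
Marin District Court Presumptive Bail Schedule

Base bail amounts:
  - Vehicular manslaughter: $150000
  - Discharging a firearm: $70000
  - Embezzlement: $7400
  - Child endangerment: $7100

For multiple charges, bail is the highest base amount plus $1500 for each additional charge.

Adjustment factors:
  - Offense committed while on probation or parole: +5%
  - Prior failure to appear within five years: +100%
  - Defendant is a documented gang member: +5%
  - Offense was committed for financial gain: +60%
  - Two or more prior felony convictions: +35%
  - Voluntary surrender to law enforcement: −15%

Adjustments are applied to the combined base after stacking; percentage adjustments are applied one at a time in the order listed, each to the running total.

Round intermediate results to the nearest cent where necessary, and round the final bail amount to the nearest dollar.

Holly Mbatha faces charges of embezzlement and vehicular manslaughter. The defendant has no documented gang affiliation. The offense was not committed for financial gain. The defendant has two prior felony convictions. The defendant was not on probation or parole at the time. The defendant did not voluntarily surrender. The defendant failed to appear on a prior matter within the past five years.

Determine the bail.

$409050

Base amounts from the schedule: embezzlement $7400; vehicular manslaughter $150000.
Stacking rule: highest base plus $1500 per additional charge. Highest is vehicular manslaughter at $150000; 1 additional charge → +$1500. Combined base = $151500.
Prior failure to appear within five years (+100%): $151500 × 2 = $303000.
Two or more prior felony convictions (+35%): $303000 × 1.35 = $409050.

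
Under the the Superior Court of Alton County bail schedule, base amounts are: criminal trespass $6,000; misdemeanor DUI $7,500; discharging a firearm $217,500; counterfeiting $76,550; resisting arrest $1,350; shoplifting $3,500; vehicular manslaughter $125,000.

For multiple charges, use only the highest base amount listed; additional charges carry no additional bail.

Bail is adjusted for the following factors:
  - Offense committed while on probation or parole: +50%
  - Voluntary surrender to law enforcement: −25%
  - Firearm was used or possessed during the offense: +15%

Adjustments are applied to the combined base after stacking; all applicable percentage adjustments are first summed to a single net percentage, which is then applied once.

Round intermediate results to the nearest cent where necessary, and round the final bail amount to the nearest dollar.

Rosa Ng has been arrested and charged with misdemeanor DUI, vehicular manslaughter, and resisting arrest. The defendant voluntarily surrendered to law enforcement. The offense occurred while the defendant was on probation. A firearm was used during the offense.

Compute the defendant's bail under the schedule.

$175,000

Base amounts from the schedule: misdemeanor DUI $7,500; vehicular manslaughter $125,000; resisting arrest $1,350.
Stacking rule: use the highest base only. Highest is vehicular manslaughter at $125,000. Combined base = $125,000.
Net percentage adjustment: +50% −25% +15% = +40%. $125,000 × 1.4 = $175,000.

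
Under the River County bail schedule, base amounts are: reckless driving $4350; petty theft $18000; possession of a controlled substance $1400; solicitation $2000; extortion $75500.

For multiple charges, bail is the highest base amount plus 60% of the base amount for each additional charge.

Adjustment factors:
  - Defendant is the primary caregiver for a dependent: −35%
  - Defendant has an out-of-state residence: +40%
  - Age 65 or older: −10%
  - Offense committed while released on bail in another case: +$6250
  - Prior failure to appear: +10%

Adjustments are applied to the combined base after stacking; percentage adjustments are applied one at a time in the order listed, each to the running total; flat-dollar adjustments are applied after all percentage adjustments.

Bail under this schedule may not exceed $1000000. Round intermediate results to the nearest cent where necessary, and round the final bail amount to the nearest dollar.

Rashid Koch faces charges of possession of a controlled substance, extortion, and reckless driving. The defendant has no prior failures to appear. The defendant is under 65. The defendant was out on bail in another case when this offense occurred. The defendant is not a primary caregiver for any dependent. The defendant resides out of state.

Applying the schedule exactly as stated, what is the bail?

Base amounts from the schedule: possession of a controlled substance $1400; extortion $75500; reckless driving $4350.
Stacking rule: highest base plus 60% of each additional charge. Highest is extortion at $75500. Additional: $1400 × 60% = $840; $4350 × 60% = $2610. Combined base = $75500 + $3450 = $78950.
Defendant has an out-of-state residence (+40%): $78950 × 1.4 = $110530.
Offense committed while released on bail in another case (+$6250 flat): $110530 + $6250 = $116780.
$116780 is within the $1000000 maximum.

$116780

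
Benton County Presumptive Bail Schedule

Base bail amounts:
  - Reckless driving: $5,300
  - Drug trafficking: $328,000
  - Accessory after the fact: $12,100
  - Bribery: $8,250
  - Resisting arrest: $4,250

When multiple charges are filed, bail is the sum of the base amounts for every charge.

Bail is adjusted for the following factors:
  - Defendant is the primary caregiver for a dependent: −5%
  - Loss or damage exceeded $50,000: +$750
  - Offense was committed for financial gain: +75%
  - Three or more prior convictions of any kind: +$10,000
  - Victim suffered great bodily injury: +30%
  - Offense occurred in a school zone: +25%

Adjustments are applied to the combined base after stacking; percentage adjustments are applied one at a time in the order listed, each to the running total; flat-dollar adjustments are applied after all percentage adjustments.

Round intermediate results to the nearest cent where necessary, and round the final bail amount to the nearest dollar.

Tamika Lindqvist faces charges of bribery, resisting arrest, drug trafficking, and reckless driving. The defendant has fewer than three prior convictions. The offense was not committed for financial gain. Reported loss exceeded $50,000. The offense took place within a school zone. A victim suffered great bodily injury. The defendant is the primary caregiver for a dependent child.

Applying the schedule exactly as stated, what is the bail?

$534,579

Base amounts from the schedule: bribery $8,250; resisting arrest $4,250; drug trafficking $328,000; reckless driving $5,300.
Stacking rule: sum of all bases. $8,250 + $4,250 + $328,000 + $5,300 = $345,800.
Defendant is the primary caregiver for a dependent (−5%): $345,800 × 0.95 = $328,510.
Victim suffered great bodily injury (+30%): $328,510 × 1.3 = $427,063.
Offense occurred in a school zone (+25%): $427,063 × 1.25 = $533,828.75.
Loss or damage exceeded $50,000 (+$750 flat): $533,828.75 + $750 = $534,578.75.
Rounded to the nearest dollar: $534,579.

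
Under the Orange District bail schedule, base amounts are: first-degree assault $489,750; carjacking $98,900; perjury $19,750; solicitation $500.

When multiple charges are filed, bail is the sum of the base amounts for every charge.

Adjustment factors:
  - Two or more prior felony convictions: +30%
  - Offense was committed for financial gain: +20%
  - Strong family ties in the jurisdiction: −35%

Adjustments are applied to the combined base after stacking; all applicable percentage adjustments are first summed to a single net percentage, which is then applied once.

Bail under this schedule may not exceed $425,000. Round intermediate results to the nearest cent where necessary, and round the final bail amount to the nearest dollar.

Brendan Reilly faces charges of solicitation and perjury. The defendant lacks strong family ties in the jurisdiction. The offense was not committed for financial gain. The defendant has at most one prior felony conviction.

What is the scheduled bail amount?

$20,250

Base amounts from the schedule: solicitation $500; perjury $19,750.
Stacking rule: sum of all bases. $500 + $19,750 = $20,250.
No adjustment factors apply to this defendant.
$20,250 is within the $425,000 maximum.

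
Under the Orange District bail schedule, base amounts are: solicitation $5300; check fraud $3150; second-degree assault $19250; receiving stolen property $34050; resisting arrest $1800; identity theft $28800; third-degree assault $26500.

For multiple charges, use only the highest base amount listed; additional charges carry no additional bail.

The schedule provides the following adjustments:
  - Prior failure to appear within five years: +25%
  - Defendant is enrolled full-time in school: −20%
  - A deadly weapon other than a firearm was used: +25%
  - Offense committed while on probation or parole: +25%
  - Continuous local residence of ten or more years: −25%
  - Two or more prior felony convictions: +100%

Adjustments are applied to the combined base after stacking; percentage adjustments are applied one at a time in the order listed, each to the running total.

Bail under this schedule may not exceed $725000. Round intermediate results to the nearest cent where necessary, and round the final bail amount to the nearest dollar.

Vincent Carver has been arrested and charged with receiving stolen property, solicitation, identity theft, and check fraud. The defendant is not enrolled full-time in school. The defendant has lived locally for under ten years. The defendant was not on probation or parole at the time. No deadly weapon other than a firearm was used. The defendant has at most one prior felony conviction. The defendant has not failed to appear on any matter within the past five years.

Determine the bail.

Base amounts from the schedule: receiving stolen property $34050; solicitation $5300; identity theft $28800; check fraud $3150.
Stacking rule: use the highest base only. Highest is receiving stolen property at $34050. Combined base = $34050.
No adjustment factors apply to this defendant.
$34050 is within the $725000 maximum.

$34050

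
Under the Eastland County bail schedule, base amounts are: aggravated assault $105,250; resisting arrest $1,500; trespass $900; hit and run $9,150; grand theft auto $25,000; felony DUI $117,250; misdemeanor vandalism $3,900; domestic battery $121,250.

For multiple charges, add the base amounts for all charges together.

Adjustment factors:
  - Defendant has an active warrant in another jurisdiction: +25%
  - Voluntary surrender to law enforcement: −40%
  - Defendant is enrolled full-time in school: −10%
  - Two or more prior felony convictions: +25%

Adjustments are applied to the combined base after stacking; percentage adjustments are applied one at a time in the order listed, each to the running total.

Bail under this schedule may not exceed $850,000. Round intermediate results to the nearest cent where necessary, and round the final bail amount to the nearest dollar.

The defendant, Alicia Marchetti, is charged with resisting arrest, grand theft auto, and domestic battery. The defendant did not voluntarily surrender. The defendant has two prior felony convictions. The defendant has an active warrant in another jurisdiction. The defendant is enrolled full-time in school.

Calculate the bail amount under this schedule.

Base amounts from the schedule: resisting arrest $1,500; grand theft auto $25,000; domestic battery $121,250.
Stacking rule: sum of all bases. $1,500 + $25,000 + $121,250 = $147,750.
Defendant has an active warrant in another jurisdiction (+25%): $147,750 × 1.25 = $184,687.50.
Defendant is enrolled full-time in school (−10%): $184,687.50 × 0.9 = $166,218.75.
Two or more prior felony convictions (+25%): $166,218.75 × 1.25 = $207,773.44.
$207,773.44 is within the $850,000 maximum.
Rounded to the nearest dollar: $207,773.

$207,773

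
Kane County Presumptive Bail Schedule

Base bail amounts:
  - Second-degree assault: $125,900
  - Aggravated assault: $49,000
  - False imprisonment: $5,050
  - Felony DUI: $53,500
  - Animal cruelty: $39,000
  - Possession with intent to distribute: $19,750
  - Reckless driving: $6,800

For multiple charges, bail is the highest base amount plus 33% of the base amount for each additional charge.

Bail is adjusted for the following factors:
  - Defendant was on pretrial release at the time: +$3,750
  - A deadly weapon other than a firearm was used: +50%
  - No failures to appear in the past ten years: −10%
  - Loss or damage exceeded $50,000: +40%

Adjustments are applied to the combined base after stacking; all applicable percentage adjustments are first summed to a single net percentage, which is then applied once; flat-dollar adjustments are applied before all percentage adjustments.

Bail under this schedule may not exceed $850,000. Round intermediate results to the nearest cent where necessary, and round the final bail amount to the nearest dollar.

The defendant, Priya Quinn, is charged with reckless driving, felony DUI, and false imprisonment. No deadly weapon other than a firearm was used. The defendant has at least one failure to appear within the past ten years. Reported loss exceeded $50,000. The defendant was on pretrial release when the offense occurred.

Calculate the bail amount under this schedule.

$85,625

Base amounts from the schedule: reckless driving $6,800; felony DUI $53,500; false imprisonment $5,050.
Stacking rule: highest base plus 33% of each additional charge. Highest is felony DUI at $53,500. Additional: $6,800 × 33% = $2,244; $5,050 × 33% = $1,666.50. Combined base = $53,500 + $3,910.50 = $57,410.50.
Defendant was on pretrial release at the time (+$3,750 flat): $57,410.50 + $3,750 = $61,160.50.
Loss or damage exceeded $50,000 (+40%): $61,160.50 × 1.4 = $85,624.70.
$85,624.70 is within the $850,000 maximum.
Rounded to the nearest dollar: $85,625.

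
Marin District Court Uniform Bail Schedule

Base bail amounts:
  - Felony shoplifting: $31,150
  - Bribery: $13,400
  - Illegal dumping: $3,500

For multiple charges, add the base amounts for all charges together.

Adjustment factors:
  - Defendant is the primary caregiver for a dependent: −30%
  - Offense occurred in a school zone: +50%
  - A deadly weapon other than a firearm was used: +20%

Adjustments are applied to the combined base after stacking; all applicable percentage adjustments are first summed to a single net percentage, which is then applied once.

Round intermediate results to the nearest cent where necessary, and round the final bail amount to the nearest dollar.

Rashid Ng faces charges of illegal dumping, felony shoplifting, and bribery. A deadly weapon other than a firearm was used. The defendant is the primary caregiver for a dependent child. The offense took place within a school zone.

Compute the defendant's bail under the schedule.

Base amounts from the schedule: illegal dumping $3,500; felony shoplifting $31,150; bribery $13,400.
Stacking rule: sum of all bases. $3,500 + $31,150 + $13,400 = $48,050.
Net percentage adjustment: −30% +50% +20% = +40%. $48,050 × 1.4 = $67,270.

$67,270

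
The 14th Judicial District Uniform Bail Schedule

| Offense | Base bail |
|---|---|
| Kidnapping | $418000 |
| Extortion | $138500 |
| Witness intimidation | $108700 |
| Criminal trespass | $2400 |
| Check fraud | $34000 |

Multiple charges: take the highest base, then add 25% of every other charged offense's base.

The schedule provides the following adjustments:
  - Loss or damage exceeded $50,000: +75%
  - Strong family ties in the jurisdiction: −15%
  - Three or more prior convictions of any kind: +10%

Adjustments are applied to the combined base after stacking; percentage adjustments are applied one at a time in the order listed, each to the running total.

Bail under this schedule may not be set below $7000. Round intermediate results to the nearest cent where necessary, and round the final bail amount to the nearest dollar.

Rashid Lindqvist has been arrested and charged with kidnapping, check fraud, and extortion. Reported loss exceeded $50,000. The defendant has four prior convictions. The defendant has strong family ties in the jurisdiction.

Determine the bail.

Base amounts from the schedule: kidnapping $418000; check fraud $34000; extortion $138500.
Stacking rule: highest base plus 25% of each additional charge. Highest is kidnapping at $418000. Additional: $34000 × 25% = $8500; $138500 × 25% = $34625. Combined base = $418000 + $43125 = $461125.
Loss or damage exceeded $50,000 (+75%): $461125 × 1.75 = $806968.75.
Strong family ties in the jurisdiction (−15%): $806968.75 × 0.85 = $685923.44.
Three or more prior convictions of any kind (+10%): $685923.44 × 1.1 = $754515.78.
$754515.78 is at or above the $7000 minimum.
Rounded to the nearest dollar: $754516.

$754516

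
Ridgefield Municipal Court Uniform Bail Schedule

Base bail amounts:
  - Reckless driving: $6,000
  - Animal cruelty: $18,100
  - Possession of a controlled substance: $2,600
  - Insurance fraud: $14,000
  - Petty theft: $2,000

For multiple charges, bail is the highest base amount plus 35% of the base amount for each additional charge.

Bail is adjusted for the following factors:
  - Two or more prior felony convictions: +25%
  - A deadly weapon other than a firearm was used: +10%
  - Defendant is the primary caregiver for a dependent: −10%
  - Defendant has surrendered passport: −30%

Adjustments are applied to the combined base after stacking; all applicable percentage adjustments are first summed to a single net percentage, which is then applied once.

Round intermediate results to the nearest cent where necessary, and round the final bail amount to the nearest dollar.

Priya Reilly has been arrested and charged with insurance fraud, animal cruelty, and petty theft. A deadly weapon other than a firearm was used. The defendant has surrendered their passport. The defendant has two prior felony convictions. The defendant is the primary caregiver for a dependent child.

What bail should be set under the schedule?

Base amounts from the schedule: insurance fraud $14,000; animal cruelty $18,100; petty theft $2,000.
Stacking rule: highest base plus 35% of each additional charge. Highest is animal cruelty at $18,100. Additional: $14,000 × 35% = $4,900; $2,000 × 35% = $700. Combined base = $18,100 + $5,600 = $23,700.
Net percentage adjustment: +25% +10% −10% −30% = −5%. $23,700 × 0.95 = $22,515.

$22,515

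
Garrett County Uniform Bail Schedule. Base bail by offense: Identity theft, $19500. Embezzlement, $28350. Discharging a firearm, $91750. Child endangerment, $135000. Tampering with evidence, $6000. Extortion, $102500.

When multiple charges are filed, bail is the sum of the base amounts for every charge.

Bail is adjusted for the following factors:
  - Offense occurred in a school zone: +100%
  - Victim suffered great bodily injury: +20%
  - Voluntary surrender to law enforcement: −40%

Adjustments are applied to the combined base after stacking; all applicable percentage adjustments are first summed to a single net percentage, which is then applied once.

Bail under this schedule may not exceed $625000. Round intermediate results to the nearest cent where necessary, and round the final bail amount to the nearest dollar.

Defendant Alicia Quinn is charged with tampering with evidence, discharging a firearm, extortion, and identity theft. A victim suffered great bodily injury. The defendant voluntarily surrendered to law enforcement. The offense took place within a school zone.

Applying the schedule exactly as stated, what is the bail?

$395550

Base amounts from the schedule: tampering with evidence $6000; discharging a firearm $91750; extortion $102500; identity theft $19500.
Stacking rule: sum of all bases. $6000 + $91750 + $102500 + $19500 = $219750.
Net percentage adjustment: +100% +20% −40% = +80%. $219750 × 1.8 = $395550.
$395550 is within the $625000 maximum.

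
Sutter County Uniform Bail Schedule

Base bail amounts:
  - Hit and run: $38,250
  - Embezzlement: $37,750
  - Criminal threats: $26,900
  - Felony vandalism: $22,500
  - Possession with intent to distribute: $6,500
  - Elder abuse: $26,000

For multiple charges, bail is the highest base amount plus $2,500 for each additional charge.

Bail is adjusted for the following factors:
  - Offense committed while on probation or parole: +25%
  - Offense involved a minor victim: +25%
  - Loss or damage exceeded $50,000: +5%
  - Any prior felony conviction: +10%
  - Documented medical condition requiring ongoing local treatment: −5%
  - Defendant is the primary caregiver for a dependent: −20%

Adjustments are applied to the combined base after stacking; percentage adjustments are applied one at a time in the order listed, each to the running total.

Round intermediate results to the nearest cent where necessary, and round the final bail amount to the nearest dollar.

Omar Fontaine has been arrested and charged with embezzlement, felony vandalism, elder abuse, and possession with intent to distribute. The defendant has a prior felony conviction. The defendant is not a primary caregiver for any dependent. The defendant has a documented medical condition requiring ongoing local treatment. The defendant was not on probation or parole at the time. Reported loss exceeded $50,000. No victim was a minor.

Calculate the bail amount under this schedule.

$49,651

Base amounts from the schedule: embezzlement $37,750; felony vandalism $22,500; elder abuse $26,000; possession with intent to distribute $6,500.
Stacking rule: highest base plus $2,500 per additional charge. Highest is embezzlement at $37,750; 3 additional charges → +$7,500. Combined base = $45,250.
Loss or damage exceeded $50,000 (+5%): $45,250 × 1.05 = $47,512.50.
Any prior felony conviction (+10%): $47,512.50 × 1.1 = $52,263.75.
Documented medical condition requiring ongoing local treatment (−5%): $52,263.75 × 0.95 = $49,650.56.
Rounded to the nearest dollar: $49,651.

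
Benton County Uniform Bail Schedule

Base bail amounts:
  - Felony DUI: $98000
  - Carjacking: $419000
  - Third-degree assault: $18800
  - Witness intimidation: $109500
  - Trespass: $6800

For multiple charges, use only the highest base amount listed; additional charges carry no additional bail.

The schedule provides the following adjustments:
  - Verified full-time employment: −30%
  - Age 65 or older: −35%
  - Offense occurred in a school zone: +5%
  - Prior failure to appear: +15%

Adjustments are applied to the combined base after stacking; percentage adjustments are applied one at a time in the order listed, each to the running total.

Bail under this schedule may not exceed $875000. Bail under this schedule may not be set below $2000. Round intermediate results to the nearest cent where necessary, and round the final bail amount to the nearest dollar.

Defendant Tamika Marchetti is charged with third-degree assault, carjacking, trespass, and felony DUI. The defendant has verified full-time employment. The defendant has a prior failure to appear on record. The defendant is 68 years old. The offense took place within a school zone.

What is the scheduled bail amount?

$230204

Base amounts from the schedule: third-degree assault $18800; carjacking $419000; trespass $6800; felony DUI $98000.
Stacking rule: use the highest base only. Highest is carjacking at $419000. Combined base = $419000.
Verified full-time employment (−30%): $419000 × 0.7 = $293300.
Age 65 or older (−35%): $293300 × 0.65 = $190645.
Offense occurred in a school zone (+5%): $190645 × 1.05 = $200177.25.
Prior failure to appear (+15%): $200177.25 × 1.15 = $230203.84.
$230203.84 is within the $875000 maximum.
$230203.84 is at or above the $2000 minimum.
Rounded to the nearest dollar: $230204.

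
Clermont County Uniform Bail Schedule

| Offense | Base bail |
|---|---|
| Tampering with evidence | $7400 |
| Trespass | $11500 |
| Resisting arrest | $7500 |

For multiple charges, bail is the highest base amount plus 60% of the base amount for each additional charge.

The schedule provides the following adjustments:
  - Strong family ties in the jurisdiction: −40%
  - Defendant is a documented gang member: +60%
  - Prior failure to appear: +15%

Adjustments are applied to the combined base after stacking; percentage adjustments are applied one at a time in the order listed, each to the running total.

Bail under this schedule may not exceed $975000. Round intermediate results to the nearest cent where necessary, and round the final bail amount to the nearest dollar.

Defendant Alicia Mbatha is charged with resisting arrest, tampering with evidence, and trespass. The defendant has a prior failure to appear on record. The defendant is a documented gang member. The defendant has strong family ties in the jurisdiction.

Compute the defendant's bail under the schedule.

$22566

Base amounts from the schedule: resisting arrest $7500; tampering with evidence $7400; trespass $11500.
Stacking rule: highest base plus 60% of each additional charge. Highest is trespass at $11500. Additional: $7500 × 60% = $4500; $7400 × 60% = $4440. Combined base = $11500 + $8940 = $20440.
Strong family ties in the jurisdiction (−40%): $20440 × 0.6 = $12264.
Defendant is a documented gang member (+60%): $12264 × 1.6 = $19622.40.
Prior failure to appear (+15%): $19622.40 × 1.15 = $22565.76.
$22565.76 is within the $975000 maximum.
Rounded to the nearest dollar: $22566.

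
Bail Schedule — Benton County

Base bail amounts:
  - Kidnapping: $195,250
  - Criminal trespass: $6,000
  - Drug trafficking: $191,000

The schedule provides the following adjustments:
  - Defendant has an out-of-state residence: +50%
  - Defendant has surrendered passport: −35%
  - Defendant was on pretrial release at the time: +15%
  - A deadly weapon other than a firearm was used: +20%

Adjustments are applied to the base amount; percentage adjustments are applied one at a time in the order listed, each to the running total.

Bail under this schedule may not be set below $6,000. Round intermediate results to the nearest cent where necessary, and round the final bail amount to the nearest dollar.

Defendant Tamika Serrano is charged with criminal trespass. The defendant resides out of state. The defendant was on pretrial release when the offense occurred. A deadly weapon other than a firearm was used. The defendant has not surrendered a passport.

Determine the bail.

$12,420

Base amounts from the schedule: criminal trespass $6,000.
Single charge. Combined base = $6,000.
Defendant has an out-of-state residence (+50%): $6,000 × 1.5 = $9,000.
Defendant was on pretrial release at the time (+15%): $9,000 × 1.15 = $10,350.
A deadly weapon other than a firearm was used (+20%): $10,350 × 1.2 = $12,420.
$12,420 is at or above the $6,000 minimum.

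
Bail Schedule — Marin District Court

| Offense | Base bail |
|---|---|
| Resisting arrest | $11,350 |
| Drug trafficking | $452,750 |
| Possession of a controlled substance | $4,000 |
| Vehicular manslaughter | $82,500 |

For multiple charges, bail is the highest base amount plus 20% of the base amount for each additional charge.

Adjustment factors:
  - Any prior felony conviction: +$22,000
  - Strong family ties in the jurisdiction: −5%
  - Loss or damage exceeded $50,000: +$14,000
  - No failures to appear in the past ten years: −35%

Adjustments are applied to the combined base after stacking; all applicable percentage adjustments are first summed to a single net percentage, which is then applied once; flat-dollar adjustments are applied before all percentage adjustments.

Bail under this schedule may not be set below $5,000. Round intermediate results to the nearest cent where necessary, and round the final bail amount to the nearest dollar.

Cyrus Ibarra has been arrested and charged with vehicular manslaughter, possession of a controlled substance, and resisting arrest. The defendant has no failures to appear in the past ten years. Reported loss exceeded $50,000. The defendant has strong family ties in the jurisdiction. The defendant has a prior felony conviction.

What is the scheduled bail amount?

Base amounts from the schedule: vehicular manslaughter $82,500; possession of a controlled substance $4,000; resisting arrest $11,350.
Stacking rule: highest base plus 20% of each additional charge. Highest is vehicular manslaughter at $82,500. Additional: $4,000 × 20% = $800; $11,350 × 20% = $2,270. Combined base = $82,500 + $3,070 = $85,570.
Any prior felony conviction (+$22,000 flat): $85,570 + $22,000 = $107,570.
Loss or damage exceeded $50,000 (+$14,000 flat): $107,570 + $14,000 = $121,570.
Net percentage adjustment: −5% −35% = −40%. $121,570 × 0.6 = $72,942.
$72,942 is at or above the $5,000 minimum.

$72,942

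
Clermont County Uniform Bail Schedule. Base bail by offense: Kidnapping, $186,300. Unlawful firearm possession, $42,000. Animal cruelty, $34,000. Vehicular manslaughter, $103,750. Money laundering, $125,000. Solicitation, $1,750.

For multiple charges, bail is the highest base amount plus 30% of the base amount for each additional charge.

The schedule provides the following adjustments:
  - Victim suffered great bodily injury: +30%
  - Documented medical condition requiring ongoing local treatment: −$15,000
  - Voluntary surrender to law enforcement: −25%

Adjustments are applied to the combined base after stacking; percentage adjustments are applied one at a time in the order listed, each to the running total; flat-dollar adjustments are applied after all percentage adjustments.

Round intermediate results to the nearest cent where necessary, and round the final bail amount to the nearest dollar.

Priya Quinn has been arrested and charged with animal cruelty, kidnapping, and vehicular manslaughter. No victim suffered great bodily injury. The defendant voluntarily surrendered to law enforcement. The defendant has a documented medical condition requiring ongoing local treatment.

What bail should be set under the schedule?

$155,719

Base amounts from the schedule: animal cruelty $34,000; kidnapping $186,300; vehicular manslaughter $103,750.
Stacking rule: highest base plus 30% of each additional charge. Highest is kidnapping at $186,300. Additional: $34,000 × 30% = $10,200; $103,750 × 30% = $31,125. Combined base = $186,300 + $41,325 = $227,625.
Voluntary surrender to law enforcement (−25%): $227,625 × 0.75 = $170,718.75.
Documented medical condition requiring ongoing local treatment (−$15,000 flat): $170,718.75 − $15,000 = $155,718.75.
Rounded to the nearest dollar: $155,719.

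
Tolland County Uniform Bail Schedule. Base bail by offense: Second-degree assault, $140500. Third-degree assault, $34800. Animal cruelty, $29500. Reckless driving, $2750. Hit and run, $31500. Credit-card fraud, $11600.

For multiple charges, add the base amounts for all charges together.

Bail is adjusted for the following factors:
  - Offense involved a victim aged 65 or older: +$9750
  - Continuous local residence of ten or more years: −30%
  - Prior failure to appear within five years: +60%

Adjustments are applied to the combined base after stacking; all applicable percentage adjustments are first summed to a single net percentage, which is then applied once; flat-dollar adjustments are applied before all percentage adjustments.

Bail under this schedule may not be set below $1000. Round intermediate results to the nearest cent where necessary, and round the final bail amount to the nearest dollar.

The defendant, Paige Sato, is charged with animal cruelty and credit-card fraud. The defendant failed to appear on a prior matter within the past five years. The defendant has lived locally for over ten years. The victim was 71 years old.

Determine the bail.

Base amounts from the schedule: animal cruelty $29500; credit-card fraud $11600.
Stacking rule: sum of all bases. $29500 + $11600 = $41100.
Offense involved a victim aged 65 or older (+$9750 flat): $41100 + $9750 = $50850.
Net percentage adjustment: −30% +60% = +30%. $50850 × 1.3 = $66105.
$66105 is at or above the $1000 minimum.

$66105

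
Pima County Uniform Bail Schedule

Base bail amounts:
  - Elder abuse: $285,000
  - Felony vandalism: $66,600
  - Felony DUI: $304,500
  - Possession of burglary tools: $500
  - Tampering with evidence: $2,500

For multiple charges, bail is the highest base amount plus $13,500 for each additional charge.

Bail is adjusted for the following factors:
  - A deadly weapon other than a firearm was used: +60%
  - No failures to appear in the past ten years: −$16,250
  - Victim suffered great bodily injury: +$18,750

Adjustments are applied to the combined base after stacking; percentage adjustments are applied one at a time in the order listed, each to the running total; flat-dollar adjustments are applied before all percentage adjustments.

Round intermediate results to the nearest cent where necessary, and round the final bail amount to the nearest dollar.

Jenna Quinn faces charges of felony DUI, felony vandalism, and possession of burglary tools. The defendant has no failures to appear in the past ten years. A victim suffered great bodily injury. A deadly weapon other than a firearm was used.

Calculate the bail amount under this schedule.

$534,400

Base amounts from the schedule: felony DUI $304,500; felony vandalism $66,600; possession of burglary tools $500.
Stacking rule: highest base plus $13,500 per additional charge. Highest is felony DUI at $304,500; 2 additional charges → +$27,000. Combined base = $331,500.
No failures to appear in the past ten years (−$16,250 flat): $331,500 − $16,250 = $315,250.
Victim suffered great bodily injury (+$18,750 flat): $315,250 + $18,750 = $334,000.
A deadly weapon other than a firearm was used (+60%): $334,000 × 1.6 = $534,400.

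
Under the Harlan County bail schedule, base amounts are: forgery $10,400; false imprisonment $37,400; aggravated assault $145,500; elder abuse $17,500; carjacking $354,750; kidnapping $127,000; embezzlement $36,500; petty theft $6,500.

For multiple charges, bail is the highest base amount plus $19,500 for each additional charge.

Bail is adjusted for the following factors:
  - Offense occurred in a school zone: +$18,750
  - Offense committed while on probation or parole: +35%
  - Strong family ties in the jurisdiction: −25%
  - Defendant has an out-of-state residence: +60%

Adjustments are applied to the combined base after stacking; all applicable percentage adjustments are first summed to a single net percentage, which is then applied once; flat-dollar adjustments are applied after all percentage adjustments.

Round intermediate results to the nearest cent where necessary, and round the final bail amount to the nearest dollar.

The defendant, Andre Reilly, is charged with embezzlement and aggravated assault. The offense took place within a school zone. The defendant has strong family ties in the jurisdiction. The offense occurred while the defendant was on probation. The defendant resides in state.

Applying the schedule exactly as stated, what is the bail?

$200,250

Base amounts from the schedule: embezzlement $36,500; aggravated assault $145,500.
Stacking rule: highest base plus $19,500 per additional charge. Highest is aggravated assault at $145,500; 1 additional charge → +$19,500. Combined base = $165,000.
Net percentage adjustment: +35% −25% = +10%. $165,000 × 1.1 = $181,500.
Offense occurred in a school zone (+$18,750 flat): $181,500 + $18,750 = $200,250.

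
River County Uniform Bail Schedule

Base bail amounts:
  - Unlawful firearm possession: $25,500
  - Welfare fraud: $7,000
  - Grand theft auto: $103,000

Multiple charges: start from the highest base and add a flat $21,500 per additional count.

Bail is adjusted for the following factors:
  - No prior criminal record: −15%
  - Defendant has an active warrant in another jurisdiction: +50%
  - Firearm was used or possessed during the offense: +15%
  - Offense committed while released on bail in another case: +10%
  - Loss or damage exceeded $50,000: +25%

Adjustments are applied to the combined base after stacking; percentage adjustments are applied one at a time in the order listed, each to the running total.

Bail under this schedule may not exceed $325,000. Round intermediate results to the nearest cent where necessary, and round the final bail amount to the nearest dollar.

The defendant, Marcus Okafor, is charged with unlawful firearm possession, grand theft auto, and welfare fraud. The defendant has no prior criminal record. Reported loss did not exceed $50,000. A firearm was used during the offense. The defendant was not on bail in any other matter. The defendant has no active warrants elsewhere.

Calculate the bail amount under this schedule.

$142,715

Base amounts from the schedule: unlawful firearm possession $25,500; grand theft auto $103,000; welfare fraud $7,000.
Stacking rule: highest base plus $21,500 per additional charge. Highest is grand theft auto at $103,000; 2 additional charges → +$43,000. Combined base = $146,000.
No prior criminal record (−15%): $146,000 × 0.85 = $124,100.
Firearm was used or possessed during the offense (+15%): $124,100 × 1.15 = $142,715.
$142,715 is within the $325,000 maximum.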